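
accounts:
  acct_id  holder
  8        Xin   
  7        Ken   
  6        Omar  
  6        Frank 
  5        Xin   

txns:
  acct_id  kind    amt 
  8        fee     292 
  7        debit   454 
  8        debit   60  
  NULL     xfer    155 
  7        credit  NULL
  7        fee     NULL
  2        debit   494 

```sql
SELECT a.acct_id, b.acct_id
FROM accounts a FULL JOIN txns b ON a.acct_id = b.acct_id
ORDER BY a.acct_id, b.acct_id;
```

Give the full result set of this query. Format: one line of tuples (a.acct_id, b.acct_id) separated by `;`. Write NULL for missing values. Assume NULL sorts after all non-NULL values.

FULL OUTER JOIN keeps every row from both sides; unmatched rows get NULL for the other side's columns.
Matching on a.acct_id = b.acct_id. A NULL in a compared column never satisfies the condition.
- a (acct_id=8) pairs with 2 row(s) of b.
- a (acct_id=7) pairs with 3 row(s) of b.
- a (acct_id=6) has no partner → padded with NULL.
- a (acct_id=6) has no partner → padded with NULL.
- a (acct_id=5) has no partner → padded with NULL.
- 2 b row(s) had no a match → kept, a columns NULL.
After projecting and ordering:
a.acct_id | b.acct_id
5 | NULL
6 | NULL
6 | NULL
7 | 7
7 | 7
7 | 7
8 | 8
8 | 8
NULL | 2
NULL | NULL

(5, NULL); (6, NULL); (6, NULL); (7, 7); (7, 7); (7, 7); (8, 8); (8, 8); (NULL, 2); (NULL, NULL)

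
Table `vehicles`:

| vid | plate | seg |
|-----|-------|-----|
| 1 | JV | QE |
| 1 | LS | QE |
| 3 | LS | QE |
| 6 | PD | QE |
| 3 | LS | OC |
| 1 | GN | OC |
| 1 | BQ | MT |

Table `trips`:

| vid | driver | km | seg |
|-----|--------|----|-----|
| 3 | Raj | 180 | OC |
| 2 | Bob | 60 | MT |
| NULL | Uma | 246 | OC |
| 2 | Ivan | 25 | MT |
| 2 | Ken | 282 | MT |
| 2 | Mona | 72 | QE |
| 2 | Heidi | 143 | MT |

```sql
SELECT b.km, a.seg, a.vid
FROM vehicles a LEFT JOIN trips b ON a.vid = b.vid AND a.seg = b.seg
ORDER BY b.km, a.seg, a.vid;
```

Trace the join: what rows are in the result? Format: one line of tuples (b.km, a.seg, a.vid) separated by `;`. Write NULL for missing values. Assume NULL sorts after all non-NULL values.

LEFT JOIN keeps every row from `vehicles`; unmatched rows get NULL for `trips`'s columns.
Matching on a.vid = b.vid AND a.seg = b.seg. A NULL in a compared column never satisfies the condition.
- vid=1, seg=QE: no b row matches, row kept with b columns NULL.
- vid=1, seg=QE: no b row matches, row kept with b columns NULL.
- vid=3, seg=QE: no b row matches, row kept with b columns NULL.
- vid=6, seg=QE: no b row matches, row kept with b columns NULL.
- vid=3, seg=OC: 1 matching b row(s), so 1 row(s) emitted.
- vid=1, seg=OC: no b row matches, row kept with b columns NULL.
- vid=1, seg=MT: no b row matches, row kept with b columns NULL.
After projecting and ordering:
b.km | a.seg | a.vid
180 | OC | 3
NULL | MT | 1
NULL | OC | 1
NULL | QE | 1
NULL | QE | 1
NULL | QE | 3
NULL | QE | 6

(180, OC, 3); (NULL, MT, 1); (NULL, OC, 1); (NULL, QE, 1); (NULL, QE, 1); (NULL, QE, 3); (NULL, QE, 6)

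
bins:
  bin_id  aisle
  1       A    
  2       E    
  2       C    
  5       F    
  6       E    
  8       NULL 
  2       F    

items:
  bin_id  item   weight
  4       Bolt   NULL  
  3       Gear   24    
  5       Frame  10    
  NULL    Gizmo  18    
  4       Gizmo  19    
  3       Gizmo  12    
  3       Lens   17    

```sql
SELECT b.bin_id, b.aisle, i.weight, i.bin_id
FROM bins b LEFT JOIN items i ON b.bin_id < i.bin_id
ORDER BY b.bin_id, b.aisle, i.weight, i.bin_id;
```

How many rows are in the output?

27

LEFT JOIN keeps every row from `bins`; unmatched rows get NULL for `items`'s columns.
Matching on b.bin_id < i.bin_id. A NULL in a compared column never satisfies the condition.
- bin_id=1: 6 matching i row(s), so 6 row(s) emitted.
- bin_id=2: 6 matching i row(s), so 6 row(s) emitted.
- bin_id=2: 6 matching i row(s), so 6 row(s) emitted.
- bin_id=5: no i row matches, row kept with i columns NULL.
- bin_id=6: no i row matches, row kept with i columns NULL.
- bin_id=8: no i row matches, row kept with i columns NULL.
- bin_id=2: 6 matching i row(s), so 6 row(s) emitted.
Total: 24 matched + 3 padded = 27 rows.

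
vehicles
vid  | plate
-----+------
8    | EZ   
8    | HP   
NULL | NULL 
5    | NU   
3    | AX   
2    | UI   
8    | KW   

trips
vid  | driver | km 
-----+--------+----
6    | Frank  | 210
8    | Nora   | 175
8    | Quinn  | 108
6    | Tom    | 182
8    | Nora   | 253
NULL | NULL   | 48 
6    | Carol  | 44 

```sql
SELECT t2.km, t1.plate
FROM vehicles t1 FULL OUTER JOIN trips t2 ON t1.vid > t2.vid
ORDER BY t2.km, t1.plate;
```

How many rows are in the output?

FULL OUTER JOIN keeps every row from both sides; unmatched rows get NULL for the other side's columns.
Matching on t1.vid > t2.vid. A NULL in a compared column never satisfies the condition.
Matched pairs: 9; unmatched t1 rows kept: 4; unmatched t2 rows kept: 4.
Total: 9 matched + 8 padded = 17 rows.

17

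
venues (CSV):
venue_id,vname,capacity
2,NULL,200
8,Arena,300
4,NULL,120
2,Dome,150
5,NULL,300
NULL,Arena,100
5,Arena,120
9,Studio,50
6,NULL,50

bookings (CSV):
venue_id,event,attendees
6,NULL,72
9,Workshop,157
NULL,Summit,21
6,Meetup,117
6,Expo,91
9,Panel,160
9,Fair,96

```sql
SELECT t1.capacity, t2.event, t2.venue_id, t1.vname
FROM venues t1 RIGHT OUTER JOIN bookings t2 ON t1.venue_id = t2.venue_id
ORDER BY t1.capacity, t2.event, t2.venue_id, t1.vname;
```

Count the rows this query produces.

7

RIGHT JOIN keeps every row from `bookings`; unmatched rows get NULL for `venues`'s columns.
Matching on t1.venue_id = t2.venue_id. A NULL in a compared column never satisfies the condition.
Matched pairs: 6; unmatched t2 rows kept: 1.
Total: 6 matched + 1 padded = 7 rows.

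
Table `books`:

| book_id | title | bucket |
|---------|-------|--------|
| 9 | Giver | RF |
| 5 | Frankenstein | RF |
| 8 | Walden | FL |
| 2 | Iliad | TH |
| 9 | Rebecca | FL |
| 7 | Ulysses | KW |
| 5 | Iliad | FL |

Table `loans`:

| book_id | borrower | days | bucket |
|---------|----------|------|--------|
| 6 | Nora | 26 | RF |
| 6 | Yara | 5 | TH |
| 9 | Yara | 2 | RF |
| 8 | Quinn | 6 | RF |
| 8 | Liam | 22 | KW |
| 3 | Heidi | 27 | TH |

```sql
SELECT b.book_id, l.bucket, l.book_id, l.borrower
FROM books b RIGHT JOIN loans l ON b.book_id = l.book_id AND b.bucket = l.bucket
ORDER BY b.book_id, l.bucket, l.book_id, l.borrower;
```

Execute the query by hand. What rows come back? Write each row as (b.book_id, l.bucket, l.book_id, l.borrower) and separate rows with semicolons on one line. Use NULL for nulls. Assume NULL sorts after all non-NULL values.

(9, RF, 9, Yara); (NULL, KW, 8, Liam); (NULL, RF, 6, Nora); (NULL, RF, 8, Quinn); (NULL, TH, 3, Heidi); (NULL, TH, 6, Yara)

RIGHT JOIN keeps every row from `loans`; unmatched rows get NULL for `books`'s columns.
Matching on b.book_id = l.book_id AND b.bucket = l.bucket.
Matched pairs: 1; unmatched l rows kept: 5.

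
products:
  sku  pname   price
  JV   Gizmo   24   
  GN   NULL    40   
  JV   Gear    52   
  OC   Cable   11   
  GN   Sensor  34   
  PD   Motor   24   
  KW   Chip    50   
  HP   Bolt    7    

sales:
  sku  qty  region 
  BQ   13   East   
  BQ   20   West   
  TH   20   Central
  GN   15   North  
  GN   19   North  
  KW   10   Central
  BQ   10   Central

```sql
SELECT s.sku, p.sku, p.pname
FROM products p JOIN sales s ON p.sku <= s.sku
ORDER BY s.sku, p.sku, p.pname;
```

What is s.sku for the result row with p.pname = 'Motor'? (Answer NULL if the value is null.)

TH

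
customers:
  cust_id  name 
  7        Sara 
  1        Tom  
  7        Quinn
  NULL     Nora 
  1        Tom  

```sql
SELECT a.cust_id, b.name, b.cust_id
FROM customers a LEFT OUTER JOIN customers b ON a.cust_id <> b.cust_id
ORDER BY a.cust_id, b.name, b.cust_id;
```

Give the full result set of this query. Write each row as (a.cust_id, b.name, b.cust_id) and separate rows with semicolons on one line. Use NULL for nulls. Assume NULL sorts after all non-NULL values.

(1, Quinn, 7); (1, Quinn, 7); (1, Sara, 7); (1, Sara, 7); (7, Tom, 1); (7, Tom, 1); (7, Tom, 1); (7, Tom, 1); (NULL, NULL, NULL)

LEFT JOIN keeps every row from `customers a`; unmatched rows get NULL for `customers b`'s columns.
Matching on a.cust_id <> b.cust_id. A NULL in a compared column never satisfies the condition.
- a row (cust_id=7): matches 2 b row(s) → 2 output row(s).
- a row (cust_id=1): matches 2 b row(s) → 2 output row(s).
- a row (cust_id=7): matches 2 b row(s) → 2 output row(s).
- a row (cust_id=NULL): no match → kept, b columns NULL.
- a row (cust_id=1): matches 2 b row(s) → 2 output row(s).
After projecting and ordering:
a.cust_id | b.name | b.cust_id
1 | Quinn | 7
1 | Quinn | 7
1 | Sara | 7
1 | Sara | 7
7 | Tom | 1
7 | Tom | 1
7 | Tom | 1
7 | Tom | 1
NULL | NULL | NULL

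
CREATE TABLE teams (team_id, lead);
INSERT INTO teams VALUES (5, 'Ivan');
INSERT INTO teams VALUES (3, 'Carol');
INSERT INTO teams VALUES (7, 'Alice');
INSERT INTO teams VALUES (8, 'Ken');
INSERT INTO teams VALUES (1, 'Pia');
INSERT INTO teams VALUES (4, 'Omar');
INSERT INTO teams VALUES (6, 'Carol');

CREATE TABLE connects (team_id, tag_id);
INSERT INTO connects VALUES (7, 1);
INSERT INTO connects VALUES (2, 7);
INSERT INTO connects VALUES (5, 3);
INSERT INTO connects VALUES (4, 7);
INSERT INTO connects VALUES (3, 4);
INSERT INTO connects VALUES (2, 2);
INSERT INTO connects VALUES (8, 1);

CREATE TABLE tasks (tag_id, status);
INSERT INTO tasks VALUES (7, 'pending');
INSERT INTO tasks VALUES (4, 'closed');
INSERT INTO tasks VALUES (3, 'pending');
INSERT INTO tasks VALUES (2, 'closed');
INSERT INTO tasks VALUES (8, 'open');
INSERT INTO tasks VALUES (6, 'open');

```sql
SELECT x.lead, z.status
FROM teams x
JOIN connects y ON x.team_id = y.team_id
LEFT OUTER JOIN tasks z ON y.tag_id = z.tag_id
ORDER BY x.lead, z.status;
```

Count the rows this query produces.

5

Step 1 — x INNER JOIN y on team_id → 5 row(s).
Then LEFT JOIN `tasks z` on tag_id: each of those 5 rows is kept; rows whose y.tag_id has no match in z get NULL for z's columns.
Result: 5 row(s).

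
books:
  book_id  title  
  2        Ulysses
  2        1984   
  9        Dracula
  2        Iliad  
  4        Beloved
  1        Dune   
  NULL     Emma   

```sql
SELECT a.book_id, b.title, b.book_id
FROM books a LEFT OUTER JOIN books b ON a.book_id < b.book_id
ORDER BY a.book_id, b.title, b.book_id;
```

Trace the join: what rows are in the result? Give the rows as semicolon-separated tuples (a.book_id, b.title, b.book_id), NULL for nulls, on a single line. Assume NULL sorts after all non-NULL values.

(1, 1984, 2); (1, Beloved, 4); (1, Dracula, 9); (1, Iliad, 2); (1, Ulysses, 2); (2, Beloved, 4); (2, Beloved, 4); (2, Beloved, 4); (2, Dracula, 9); (2, Dracula, 9); (2, Dracula, 9); (4, Dracula, 9); (9, NULL, NULL); (NULL, NULL, NULL)

LEFT JOIN keeps every row from `books a`; unmatched rows get NULL for `books b`'s columns.
Matching on a.book_id < b.book_id. A NULL in a compared column never satisfies the condition.
Matched pairs: 12; unmatched a rows kept: 2.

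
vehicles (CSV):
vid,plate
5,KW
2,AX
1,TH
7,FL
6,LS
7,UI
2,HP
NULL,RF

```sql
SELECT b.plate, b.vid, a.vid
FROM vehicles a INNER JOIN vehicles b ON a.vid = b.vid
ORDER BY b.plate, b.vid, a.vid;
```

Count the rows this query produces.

INNER JOIN keeps only pairs where the ON condition holds.
Matching on a.vid = b.vid. A NULL in a compared column never satisfies the condition.
- a row (vid=5): matches 1 b row(s) → 1 output row(s).
- a row (vid=2): matches 2 b row(s) → 2 output row(s).
- a row (vid=1): matches 1 b row(s) → 1 output row(s).
- a row (vid=7): matches 2 b row(s) → 2 output row(s).
- a row (vid=6): matches 1 b row(s) → 1 output row(s).
- a row (vid=7): matches 2 b row(s) → 2 output row(s).
- a row (vid=2): matches 2 b row(s) → 2 output row(s).
- a row (vid=NULL): no match → dropped.
Total: 11 rows.

11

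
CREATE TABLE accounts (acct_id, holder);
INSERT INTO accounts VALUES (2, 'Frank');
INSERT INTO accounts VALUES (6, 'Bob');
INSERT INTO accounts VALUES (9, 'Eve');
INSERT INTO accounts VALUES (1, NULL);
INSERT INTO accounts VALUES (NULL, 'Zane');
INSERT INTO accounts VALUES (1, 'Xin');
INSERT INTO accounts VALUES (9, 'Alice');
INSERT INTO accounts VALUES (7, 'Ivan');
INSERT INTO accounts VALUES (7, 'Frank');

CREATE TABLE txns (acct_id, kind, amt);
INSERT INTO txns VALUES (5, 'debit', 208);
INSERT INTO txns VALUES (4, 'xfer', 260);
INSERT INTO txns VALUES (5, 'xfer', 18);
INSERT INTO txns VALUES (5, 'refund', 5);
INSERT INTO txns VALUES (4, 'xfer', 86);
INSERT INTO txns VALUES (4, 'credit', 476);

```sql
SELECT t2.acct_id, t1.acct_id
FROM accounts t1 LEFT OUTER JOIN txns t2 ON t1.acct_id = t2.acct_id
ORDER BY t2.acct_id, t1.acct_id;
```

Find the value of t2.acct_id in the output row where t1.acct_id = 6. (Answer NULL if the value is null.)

NULL

LEFT JOIN keeps every row from `accounts`; unmatched rows get NULL for `txns`'s columns.
Matching on t1.acct_id = t2.acct_id. A NULL in a compared column never satisfies the condition.
- acct_id=2: no t2 row matches, row kept with t2 columns NULL.
- acct_id=6: no t2 row matches, row kept with t2 columns NULL.
- acct_id=9: no t2 row matches, row kept with t2 columns NULL.
- acct_id=1: no t2 row matches, row kept with t2 columns NULL.
- acct_id=NULL: no t2 row matches, row kept with t2 columns NULL.
- acct_id=1: no t2 row matches, row kept with t2 columns NULL.
- acct_id=9: no t2 row matches, row kept with t2 columns NULL.
- acct_id=7: no t2 row matches, row kept with t2 columns NULL.
- acct_id=7: no t2 row matches, row kept with t2 columns NULL.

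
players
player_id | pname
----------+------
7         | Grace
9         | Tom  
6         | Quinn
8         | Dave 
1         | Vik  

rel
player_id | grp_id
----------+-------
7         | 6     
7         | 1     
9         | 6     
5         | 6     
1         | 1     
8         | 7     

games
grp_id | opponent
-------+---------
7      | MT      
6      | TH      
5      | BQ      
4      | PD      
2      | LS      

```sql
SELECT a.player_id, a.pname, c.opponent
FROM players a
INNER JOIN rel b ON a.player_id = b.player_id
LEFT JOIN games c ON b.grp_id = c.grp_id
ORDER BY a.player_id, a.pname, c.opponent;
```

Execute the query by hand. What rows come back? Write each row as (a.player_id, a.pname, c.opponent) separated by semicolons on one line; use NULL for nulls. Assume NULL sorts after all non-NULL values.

Evaluate left to right. First `players a INNER JOIN rel b` on player_id: 5 row(s).
Then LEFT JOIN `games c` on grp_id: each of those 5 rows is kept; rows whose b.grp_id has no match in c get NULL for c's columns.

(1, Vik, NULL); (7, Grace, TH); (7, Grace, NULL); (8, Dave, MT); (9, Tom, TH)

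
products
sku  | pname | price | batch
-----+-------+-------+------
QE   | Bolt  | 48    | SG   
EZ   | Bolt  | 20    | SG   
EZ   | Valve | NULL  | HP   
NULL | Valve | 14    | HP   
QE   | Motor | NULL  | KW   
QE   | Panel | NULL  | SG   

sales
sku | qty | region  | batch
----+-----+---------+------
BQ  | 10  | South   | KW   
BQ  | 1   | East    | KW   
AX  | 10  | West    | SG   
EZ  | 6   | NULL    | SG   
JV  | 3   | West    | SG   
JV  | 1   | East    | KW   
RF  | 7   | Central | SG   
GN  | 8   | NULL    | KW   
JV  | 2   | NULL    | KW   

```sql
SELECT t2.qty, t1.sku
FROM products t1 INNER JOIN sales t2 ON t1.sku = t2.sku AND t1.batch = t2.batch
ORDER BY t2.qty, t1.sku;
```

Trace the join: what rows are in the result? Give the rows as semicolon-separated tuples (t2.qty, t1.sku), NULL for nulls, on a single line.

INNER JOIN keeps only pairs where the ON condition holds.
Matching on t1.sku = t2.sku AND t1.batch = t2.batch. A NULL in a compared column never satisfies the condition.
- t1 (sku=QE, batch=SG) has no partner → excluded.
- t1 (sku=EZ, batch=SG) pairs with 1 row(s) of t2.
- t1 (sku=EZ, batch=HP) has no partner → excluded.
- t1 (sku=NULL, batch=HP) has no partner → excluded.
- t1 (sku=QE, batch=KW) has no partner → excluded.
- t1 (sku=QE, batch=SG) has no partner → excluded.
After projecting and ordering:
t2.qty | t1.sku
6 | EZ

(6, EZ)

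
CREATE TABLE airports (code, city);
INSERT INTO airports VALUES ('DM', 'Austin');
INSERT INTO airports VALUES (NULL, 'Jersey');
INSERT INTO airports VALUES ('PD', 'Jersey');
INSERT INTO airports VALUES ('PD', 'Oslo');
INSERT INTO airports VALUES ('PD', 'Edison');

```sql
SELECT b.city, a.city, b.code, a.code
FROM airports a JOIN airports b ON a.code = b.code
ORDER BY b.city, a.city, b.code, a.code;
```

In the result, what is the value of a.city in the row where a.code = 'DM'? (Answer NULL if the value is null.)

INNER JOIN keeps only pairs where the ON condition holds.
Matching on a.code = b.code. A NULL in a compared column never satisfies the condition.
- a row (code=DM): matches 1 b row(s) → 1 output row(s).
- a row (code=NULL): no match → dropped.
- a row (code=PD): matches 3 b row(s) → 3 output row(s).
- a row (code=PD): matches 3 b row(s) → 3 output row(s).
- a row (code=PD): matches 3 b row(s) → 3 output row(s).

Austin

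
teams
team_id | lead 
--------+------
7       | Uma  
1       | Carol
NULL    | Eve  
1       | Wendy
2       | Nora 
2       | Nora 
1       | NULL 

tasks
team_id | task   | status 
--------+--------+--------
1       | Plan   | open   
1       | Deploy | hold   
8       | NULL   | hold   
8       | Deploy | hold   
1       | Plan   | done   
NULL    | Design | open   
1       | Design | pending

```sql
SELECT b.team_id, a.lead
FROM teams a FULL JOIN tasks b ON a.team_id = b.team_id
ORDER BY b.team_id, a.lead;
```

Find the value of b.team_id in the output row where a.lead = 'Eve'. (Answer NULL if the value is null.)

NULL

FULL OUTER JOIN keeps every row from both sides; unmatched rows get NULL for the other side's columns.
Matching on a.team_id = b.team_id. A NULL in a compared column never satisfies the condition.
Matched pairs: 12; unmatched a rows kept: 4; unmatched b rows kept: 3.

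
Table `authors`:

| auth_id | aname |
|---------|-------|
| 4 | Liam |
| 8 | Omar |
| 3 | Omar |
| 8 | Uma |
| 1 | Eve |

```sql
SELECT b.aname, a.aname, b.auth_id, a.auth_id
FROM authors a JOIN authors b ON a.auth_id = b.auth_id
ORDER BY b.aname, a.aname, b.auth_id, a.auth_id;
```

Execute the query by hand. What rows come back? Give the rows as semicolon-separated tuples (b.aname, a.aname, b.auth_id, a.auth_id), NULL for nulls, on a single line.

INNER JOIN keeps only pairs where the ON condition holds.
Matching on a.auth_id = b.auth_id.
- a (auth_id=4) pairs with 1 row(s) of b.
- a (auth_id=8) pairs with 2 row(s) of b.
- a (auth_id=3) pairs with 1 row(s) of b.
- a (auth_id=8) pairs with 2 row(s) of b.
- a (auth_id=1) pairs with 1 row(s) of b.
After projecting and ordering:
b.aname | a.aname | b.auth_id | a.auth_id
Eve | Eve | 1 | 1
Liam | Liam | 4 | 4
Omar | Omar | 3 | 3
Omar | Omar | 8 | 8
Omar | Uma | 8 | 8
Uma | Omar | 8 | 8
Uma | Uma | 8 | 8

(Eve, Eve, 1, 1); (Liam, Liam, 4, 4); (Omar, Omar, 3, 3); (Omar, Omar, 8, 8); (Omar, Uma, 8, 8); (Uma, Omar, 8, 8); (Uma, Uma, 8, 8)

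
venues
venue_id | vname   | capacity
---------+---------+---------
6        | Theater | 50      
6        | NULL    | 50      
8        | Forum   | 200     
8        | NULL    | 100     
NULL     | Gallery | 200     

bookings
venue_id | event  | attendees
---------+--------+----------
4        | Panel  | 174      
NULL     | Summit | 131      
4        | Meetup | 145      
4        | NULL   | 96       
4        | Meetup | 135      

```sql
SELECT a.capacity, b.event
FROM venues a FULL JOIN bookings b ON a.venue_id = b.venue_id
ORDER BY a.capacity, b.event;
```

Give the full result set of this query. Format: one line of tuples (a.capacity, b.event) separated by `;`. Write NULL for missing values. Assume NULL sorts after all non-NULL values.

FULL OUTER JOIN keeps every row from both sides; unmatched rows get NULL for the other side's columns.
Matching on a.venue_id = b.venue_id. A NULL in a compared column never satisfies the condition.
- a row (venue_id=6): no match → kept, b columns NULL.
- a row (venue_id=6): no match → kept, b columns NULL.
- a row (venue_id=8): no match → kept, b columns NULL.
- a row (venue_id=8): no match → kept, b columns NULL.
- a row (venue_id=NULL): no match → kept, b columns NULL.
- 5 row(s) from b found no a partner → padded with NULL.
After projecting and ordering:
a.capacity | b.event
50 | NULL
50 | NULL
100 | NULL
200 | NULL
200 | NULL
NULL | Meetup
NULL | Meetup
NULL | Panel
NULL | Summit
NULL | NULL

(50, NULL); (50, NULL); (100, NULL); (200, NULL); (200, NULL); (NULL, Meetup); (NULL, Meetup); (NULL, Panel); (NULL, Summit); (NULL, NULL)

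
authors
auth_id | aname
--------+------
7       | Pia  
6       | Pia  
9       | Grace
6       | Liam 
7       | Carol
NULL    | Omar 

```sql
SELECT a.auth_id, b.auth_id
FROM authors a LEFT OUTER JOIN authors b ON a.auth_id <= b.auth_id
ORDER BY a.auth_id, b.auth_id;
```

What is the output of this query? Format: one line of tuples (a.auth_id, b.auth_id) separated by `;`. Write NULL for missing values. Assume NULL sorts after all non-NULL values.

(6, 6); (6, 6); (6, 6); (6, 6); (6, 7); (6, 7); (6, 7); (6, 7); (6, 9); (6, 9); (7, 7); (7, 7); (7, 7); (7, 7); (7, 9); (7, 9); (9, 9); (NULL, NULL)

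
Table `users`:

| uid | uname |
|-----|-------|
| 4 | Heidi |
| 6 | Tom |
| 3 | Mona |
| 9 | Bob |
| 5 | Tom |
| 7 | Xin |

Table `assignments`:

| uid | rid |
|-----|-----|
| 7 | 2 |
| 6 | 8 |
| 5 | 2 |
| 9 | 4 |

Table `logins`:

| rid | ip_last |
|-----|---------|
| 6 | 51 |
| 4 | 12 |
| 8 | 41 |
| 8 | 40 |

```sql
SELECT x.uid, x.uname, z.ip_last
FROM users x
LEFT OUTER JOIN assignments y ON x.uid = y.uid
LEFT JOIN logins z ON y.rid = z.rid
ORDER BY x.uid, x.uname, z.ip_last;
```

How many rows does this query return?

7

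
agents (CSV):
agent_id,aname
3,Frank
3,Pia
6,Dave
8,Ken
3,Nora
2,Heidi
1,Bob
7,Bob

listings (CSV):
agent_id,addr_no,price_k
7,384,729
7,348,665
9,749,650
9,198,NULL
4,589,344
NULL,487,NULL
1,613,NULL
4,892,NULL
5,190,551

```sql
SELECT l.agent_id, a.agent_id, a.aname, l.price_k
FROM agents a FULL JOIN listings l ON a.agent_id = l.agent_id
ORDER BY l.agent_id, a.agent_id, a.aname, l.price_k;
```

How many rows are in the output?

FULL OUTER JOIN keeps every row from both sides; unmatched rows get NULL for the other side's columns.
Matching on a.agent_id = l.agent_id. A NULL in a compared column never satisfies the condition.
- agent_id=3: no l row matches, row kept with l columns NULL.
- agent_id=3: no l row matches, row kept with l columns NULL.
- agent_id=6: no l row matches, row kept with l columns NULL.
- agent_id=8: no l row matches, row kept with l columns NULL.
- agent_id=3: no l row matches, row kept with l columns NULL.
- agent_id=2: no l row matches, row kept with l columns NULL.
- agent_id=1: 1 matching l row(s), so 1 row(s) emitted.
- agent_id=7: 2 matching l row(s), so 2 row(s) emitted.
- 6 l row(s) had no a match → kept, a columns NULL.
Total: 3 matched + 12 padded = 15 rows.

15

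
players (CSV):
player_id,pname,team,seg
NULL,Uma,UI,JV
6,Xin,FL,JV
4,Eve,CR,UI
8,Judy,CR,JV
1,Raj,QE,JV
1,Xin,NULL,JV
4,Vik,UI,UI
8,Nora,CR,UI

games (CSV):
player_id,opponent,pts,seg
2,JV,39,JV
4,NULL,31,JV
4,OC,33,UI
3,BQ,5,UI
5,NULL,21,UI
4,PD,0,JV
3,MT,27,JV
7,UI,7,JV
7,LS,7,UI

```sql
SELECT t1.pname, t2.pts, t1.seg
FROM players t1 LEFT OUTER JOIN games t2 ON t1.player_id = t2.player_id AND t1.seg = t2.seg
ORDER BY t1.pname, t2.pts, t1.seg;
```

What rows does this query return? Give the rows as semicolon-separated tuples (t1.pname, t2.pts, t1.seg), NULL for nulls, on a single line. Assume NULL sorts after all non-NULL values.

LEFT JOIN keeps every row from `players`; unmatched rows get NULL for `games`'s columns.
Matching on t1.player_id = t2.player_id AND t1.seg = t2.seg. A NULL in a compared column never satisfies the condition.
- t1[0] player_id=NULL, seg=JV → no match; kept with NULLs on the t2 side.
- t1[1] player_id=6, seg=JV → no match; kept with NULLs on the t2 side.
- t1[2] player_id=4, seg=UI → 1 match(es) in t2 → 1 row(s).
- t1[3] player_id=8, seg=JV → no match; kept with NULLs on the t2 side.
- t1[4] player_id=1, seg=JV → no match; kept with NULLs on the t2 side.
- t1[5] player_id=1, seg=JV → no match; kept with NULLs on the t2 side.
- t1[6] player_id=4, seg=UI → 1 match(es) in t2 → 1 row(s).
- t1[7] player_id=8, seg=UI → no match; kept with NULLs on the t2 side.
After projecting and ordering:
t1.pname | t2.pts | t1.seg
Eve | 33 | UI
Judy | NULL | JV
Nora | NULL | UI
Raj | NULL | JV
Uma | NULL | JV
Vik | 33 | UI
Xin | NULL | JV
Xin | NULL | JV

(Eve, 33, UI); (Judy, NULL, JV); (Nora, NULL, UI); (Raj, NULL, JV); (Uma, NULL, JV); (Vik, 33, UI); (Xin, NULL, JV); (Xin, NULL, JV)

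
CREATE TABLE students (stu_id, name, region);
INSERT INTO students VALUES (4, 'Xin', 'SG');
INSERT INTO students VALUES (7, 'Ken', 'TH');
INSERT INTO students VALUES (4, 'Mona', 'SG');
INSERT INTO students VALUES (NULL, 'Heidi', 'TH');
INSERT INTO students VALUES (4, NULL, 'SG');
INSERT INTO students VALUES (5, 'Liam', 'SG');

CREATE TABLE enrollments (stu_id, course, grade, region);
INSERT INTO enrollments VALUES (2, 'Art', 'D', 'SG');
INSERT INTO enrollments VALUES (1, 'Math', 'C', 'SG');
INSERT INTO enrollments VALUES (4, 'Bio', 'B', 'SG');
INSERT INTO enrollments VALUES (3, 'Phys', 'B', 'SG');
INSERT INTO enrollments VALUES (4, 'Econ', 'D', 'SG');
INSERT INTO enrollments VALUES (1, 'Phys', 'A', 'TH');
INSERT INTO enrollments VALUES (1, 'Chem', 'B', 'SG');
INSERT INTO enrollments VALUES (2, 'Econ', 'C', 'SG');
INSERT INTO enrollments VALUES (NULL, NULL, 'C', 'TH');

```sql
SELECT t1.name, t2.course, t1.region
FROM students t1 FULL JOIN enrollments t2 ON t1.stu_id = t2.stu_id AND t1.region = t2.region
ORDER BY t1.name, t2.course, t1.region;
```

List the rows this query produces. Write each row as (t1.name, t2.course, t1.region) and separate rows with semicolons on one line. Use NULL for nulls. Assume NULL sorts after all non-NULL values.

FULL OUTER JOIN keeps every row from both sides; unmatched rows get NULL for the other side's columns.
Matching on t1.stu_id = t2.stu_id AND t1.region = t2.region. A NULL in a compared column never satisfies the condition.
- stu_id=4, region=SG: 2 matching t2 row(s), so 2 row(s) emitted.
- stu_id=7, region=TH: no t2 row matches, row kept with t2 columns NULL.
- stu_id=4, region=SG: 2 matching t2 row(s), so 2 row(s) emitted.
- stu_id=NULL, region=TH: no t2 row matches, row kept with t2 columns NULL.
- stu_id=4, region=SG: 2 matching t2 row(s), so 2 row(s) emitted.
- stu_id=5, region=SG: no t2 row matches, row kept with t2 columns NULL.
- 7 t2 row(s) had no t1 match → kept, t1 columns NULL.

(Heidi, NULL, TH); (Ken, NULL, TH); (Liam, NULL, SG); (Mona, Bio, SG); (Mona, Econ, SG); (Xin, Bio, SG); (Xin, Econ, SG); (NULL, Art, NULL); (NULL, Bio, SG); (NULL, Chem, NULL); (NULL, Econ, SG); (NULL, Econ, NULL); (NULL, Math, NULL); (NULL, Phys, NULL); (NULL, Phys, NULL); (NULL, NULL, NULL)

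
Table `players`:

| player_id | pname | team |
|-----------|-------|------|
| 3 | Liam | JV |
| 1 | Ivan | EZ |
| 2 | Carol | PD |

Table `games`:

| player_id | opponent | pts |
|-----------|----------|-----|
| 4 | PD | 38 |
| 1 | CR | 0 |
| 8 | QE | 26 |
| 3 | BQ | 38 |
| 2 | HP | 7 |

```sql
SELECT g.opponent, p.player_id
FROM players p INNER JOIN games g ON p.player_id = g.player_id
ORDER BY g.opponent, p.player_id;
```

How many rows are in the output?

INNER JOIN keeps only pairs where the ON condition holds.
Matching on p.player_id = g.player_id.
Matched pairs: 3.
Total: 3 rows.

3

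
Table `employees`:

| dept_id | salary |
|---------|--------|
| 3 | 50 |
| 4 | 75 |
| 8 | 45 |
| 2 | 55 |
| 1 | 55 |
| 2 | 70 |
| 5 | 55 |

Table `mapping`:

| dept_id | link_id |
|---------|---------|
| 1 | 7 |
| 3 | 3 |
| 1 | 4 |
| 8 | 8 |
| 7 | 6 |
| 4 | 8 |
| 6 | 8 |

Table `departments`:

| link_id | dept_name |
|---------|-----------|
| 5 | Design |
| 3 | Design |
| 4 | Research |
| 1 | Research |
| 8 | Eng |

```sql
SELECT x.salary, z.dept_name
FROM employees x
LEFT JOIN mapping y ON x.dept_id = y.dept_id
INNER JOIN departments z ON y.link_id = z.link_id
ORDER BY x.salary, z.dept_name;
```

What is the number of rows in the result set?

Step 1 — x LEFT JOIN y on dept_id → 8 row(s).
Then INNER JOIN `departments z` on link_id: keep only rows whose y.link_id appears in z.
Result: 4 row(s).

4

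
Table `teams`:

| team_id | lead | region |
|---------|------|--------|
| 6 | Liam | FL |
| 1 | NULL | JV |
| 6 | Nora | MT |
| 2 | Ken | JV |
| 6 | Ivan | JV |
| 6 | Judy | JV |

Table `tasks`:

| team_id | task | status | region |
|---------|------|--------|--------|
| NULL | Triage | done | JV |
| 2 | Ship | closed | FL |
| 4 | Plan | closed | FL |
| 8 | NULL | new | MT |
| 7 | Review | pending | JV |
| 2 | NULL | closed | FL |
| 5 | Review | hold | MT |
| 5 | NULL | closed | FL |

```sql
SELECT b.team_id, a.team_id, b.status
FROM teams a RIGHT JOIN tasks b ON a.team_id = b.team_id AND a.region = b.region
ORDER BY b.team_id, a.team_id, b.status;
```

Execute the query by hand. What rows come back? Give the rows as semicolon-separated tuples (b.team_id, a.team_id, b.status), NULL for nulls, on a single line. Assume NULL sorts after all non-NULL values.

(2, NULL, closed); (2, NULL, closed); (4, NULL, closed); (5, NULL, closed); (5, NULL, hold); (7, NULL, pending); (8, NULL, new); (NULL, NULL, done)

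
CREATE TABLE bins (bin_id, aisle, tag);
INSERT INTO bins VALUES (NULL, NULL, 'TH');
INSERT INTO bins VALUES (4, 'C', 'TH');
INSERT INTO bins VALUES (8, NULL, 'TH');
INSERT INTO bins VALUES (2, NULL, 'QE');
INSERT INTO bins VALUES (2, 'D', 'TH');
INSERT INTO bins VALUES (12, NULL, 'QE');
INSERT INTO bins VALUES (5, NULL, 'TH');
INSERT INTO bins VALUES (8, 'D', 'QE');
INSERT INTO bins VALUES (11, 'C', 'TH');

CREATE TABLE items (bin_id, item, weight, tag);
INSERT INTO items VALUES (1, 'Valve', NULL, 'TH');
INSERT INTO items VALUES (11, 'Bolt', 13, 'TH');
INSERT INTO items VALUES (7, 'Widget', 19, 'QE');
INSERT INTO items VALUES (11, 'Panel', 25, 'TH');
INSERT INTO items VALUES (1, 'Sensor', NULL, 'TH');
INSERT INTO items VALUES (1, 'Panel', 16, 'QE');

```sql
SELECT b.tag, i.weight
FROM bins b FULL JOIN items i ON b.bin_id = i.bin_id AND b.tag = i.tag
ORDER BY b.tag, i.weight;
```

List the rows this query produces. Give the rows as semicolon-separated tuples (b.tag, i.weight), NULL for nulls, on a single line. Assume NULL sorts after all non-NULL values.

(QE, NULL); (QE, NULL); (QE, NULL); (TH, 13); (TH, 25); (TH, NULL); (TH, NULL); (TH, NULL); (TH, NULL); (TH, NULL); (NULL, 16); (NULL, 19); (NULL, NULL); (NULL, NULL)

FULL OUTER JOIN keeps every row from both sides; unmatched rows get NULL for the other side's columns.
Matching on b.bin_id = i.bin_id AND b.tag = i.tag. A NULL in a compared column never satisfies the condition.
- bin_id=NULL, tag=TH: no i row matches, row kept with i columns NULL.
- bin_id=4, tag=TH: no i row matches, row kept with i columns NULL.
- bin_id=8, tag=TH: no i row matches, row kept with i columns NULL.
- bin_id=2, tag=QE: no i row matches, row kept with i columns NULL.
- bin_id=2, tag=TH: no i row matches, row kept with i columns NULL.
- bin_id=12, tag=QE: no i row matches, row kept with i columns NULL.
- bin_id=5, tag=TH: no i row matches, row kept with i columns NULL.
- bin_id=8, tag=QE: no i row matches, row kept with i columns NULL.
- bin_id=11, tag=TH: 2 matching i row(s), so 2 row(s) emitted.
- plus 4 unmatched i row(s), each kept with NULL b columns.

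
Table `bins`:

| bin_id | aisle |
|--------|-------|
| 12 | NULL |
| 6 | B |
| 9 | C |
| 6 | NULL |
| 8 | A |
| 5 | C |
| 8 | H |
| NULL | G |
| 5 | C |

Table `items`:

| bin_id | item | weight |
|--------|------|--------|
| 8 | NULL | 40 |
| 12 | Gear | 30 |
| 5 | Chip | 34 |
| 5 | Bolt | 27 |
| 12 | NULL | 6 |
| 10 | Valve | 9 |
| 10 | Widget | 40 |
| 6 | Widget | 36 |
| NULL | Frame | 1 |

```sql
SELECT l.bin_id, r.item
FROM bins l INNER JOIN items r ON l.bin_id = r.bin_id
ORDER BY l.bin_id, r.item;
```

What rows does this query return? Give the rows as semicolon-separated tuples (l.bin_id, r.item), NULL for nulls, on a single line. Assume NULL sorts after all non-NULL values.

(5, Bolt); (5, Bolt); (5, Chip); (5, Chip); (6, Widget); (6, Widget); (8, NULL); (8, NULL); (12, Gear); (12, NULL)

INNER JOIN keeps only pairs where the ON condition holds.
Matching on l.bin_id = r.bin_id. A NULL in a compared column never satisfies the condition.
Matched pairs: 10.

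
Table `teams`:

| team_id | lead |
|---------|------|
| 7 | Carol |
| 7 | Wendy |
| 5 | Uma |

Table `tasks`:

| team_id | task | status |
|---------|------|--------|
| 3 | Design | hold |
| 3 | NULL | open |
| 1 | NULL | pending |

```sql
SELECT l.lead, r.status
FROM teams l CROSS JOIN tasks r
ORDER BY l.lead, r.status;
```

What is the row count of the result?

9

CROSS JOIN pairs every row of `teams` with every row of `tasks`: 3 × 3 = 9 rows.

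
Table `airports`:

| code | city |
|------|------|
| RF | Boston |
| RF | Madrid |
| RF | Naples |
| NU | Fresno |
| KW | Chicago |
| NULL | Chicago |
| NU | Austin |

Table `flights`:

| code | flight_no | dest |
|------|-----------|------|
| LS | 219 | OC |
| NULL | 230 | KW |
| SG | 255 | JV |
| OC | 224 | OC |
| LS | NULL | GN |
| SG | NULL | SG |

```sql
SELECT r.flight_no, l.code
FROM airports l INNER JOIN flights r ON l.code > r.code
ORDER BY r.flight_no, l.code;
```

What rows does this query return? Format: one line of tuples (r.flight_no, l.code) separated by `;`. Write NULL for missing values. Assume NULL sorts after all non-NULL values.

INNER JOIN keeps only pairs where the ON condition holds.
Matching on l.code > r.code. A NULL in a compared column never satisfies the condition.
- l[0] code=RF → 3 match(es) in r → 3 row(s).
- l[1] code=RF → 3 match(es) in r → 3 row(s).
- l[2] code=RF → 3 match(es) in r → 3 row(s).
- l[3] code=NU → 2 match(es) in r → 2 row(s).
- l[4] code=KW → no match; dropped.
- l[5] code=NULL → no match; dropped.
- l[6] code=NU → 2 match(es) in r → 2 row(s).

(219, NU); (219, NU); (219, RF); (219, RF); (219, RF); (224, RF); (224, RF); (224, RF); (NULL, NU); (NULL, NU); (NULL, RF); (NULL, RF); (NULL, RF)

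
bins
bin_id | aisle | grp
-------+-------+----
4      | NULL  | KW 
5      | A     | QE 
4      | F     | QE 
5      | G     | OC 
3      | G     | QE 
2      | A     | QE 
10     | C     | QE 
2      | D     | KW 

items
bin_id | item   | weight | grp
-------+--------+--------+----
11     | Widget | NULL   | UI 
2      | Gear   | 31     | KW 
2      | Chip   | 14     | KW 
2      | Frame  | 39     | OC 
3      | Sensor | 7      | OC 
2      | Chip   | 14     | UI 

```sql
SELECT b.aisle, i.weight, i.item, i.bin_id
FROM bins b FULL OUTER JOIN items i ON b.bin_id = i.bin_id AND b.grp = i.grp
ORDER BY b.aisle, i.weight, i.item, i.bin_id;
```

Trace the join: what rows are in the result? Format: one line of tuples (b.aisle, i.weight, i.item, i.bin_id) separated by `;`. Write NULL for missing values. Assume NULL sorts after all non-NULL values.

(A, NULL, NULL, NULL); (A, NULL, NULL, NULL); (C, NULL, NULL, NULL); (D, 14, Chip, 2); (D, 31, Gear, 2); (F, NULL, NULL, NULL); (G, NULL, NULL, NULL); (G, NULL, NULL, NULL); (NULL, 7, Sensor, 3); (NULL, 14, Chip, 2); (NULL, 39, Frame, 2); (NULL, NULL, Widget, 11); (NULL, NULL, NULL, NULL)

FULL OUTER JOIN keeps every row from both sides; unmatched rows get NULL for the other side's columns.
Matching on b.bin_id = i.bin_id AND b.grp = i.grp.
- b (bin_id=4, grp=KW) has no partner → padded with NULL.
- b (bin_id=5, grp=QE) has no partner → padded with NULL.
- b (bin_id=4, grp=QE) has no partner → padded with NULL.
- b (bin_id=5, grp=OC) has no partner → padded with NULL.
- b (bin_id=3, grp=QE) has no partner → padded with NULL.
- b (bin_id=2, grp=QE) has no partner → padded with NULL.
- b (bin_id=10, grp=QE) has no partner → padded with NULL.
- b (bin_id=2, grp=KW) pairs with 2 row(s) of i.
- plus 4 unmatched i row(s), each kept with NULL b columns.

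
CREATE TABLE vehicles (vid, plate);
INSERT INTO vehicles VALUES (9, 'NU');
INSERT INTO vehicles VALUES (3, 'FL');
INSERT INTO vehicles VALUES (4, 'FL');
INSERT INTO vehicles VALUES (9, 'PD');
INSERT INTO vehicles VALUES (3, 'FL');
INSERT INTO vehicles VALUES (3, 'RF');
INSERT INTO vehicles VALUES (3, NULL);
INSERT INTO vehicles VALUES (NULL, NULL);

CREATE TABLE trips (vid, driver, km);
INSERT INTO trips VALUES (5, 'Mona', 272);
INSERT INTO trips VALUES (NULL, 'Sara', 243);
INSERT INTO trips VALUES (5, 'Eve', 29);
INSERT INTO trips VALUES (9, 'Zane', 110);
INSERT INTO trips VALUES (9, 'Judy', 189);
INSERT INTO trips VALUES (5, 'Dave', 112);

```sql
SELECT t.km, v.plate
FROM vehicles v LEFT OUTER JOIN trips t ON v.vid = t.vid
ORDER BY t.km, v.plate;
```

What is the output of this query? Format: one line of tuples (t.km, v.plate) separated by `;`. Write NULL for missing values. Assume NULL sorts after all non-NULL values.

(110, NU); (110, PD); (189, NU); (189, PD); (NULL, FL); (NULL, FL); (NULL, FL); (NULL, RF); (NULL, NULL); (NULL, NULL)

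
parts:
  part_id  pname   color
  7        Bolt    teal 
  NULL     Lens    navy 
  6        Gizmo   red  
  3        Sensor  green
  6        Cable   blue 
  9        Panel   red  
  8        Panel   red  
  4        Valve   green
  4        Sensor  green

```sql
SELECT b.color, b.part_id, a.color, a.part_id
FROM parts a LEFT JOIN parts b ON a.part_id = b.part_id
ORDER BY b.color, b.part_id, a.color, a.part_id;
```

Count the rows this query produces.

13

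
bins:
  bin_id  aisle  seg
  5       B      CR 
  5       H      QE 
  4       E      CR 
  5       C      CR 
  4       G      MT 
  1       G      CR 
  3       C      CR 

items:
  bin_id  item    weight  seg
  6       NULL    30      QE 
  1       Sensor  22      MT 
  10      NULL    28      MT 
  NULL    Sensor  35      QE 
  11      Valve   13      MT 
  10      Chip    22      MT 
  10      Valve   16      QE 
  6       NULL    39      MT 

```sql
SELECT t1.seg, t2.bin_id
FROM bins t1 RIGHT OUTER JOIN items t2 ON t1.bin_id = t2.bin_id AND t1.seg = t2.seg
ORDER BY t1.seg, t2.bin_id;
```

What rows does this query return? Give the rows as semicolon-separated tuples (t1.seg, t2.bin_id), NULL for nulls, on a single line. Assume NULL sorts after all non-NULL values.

RIGHT JOIN keeps every row from `items`; unmatched rows get NULL for `bins`'s columns.
Matching on t1.bin_id = t2.bin_id AND t1.seg = t2.seg. A NULL in a compared column never satisfies the condition.
Matched pairs: 0; unmatched t2 rows kept: 8.

(NULL, 1); (NULL, 6); (NULL, 6); (NULL, 10); (NULL, 10); (NULL, 10); (NULL, 11); (NULL, NULL)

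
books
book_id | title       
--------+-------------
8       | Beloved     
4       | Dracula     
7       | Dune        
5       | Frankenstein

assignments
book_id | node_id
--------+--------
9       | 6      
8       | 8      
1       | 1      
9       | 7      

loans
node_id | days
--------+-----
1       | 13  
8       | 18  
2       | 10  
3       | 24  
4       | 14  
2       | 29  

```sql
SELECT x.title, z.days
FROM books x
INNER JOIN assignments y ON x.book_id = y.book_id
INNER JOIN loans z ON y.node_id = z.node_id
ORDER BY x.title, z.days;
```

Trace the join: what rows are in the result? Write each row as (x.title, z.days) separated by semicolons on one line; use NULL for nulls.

(Beloved, 18)

Joins associate left-to-right: books INNER JOIN assignments on book_id gives 1 intermediate row(s).
Then INNER JOIN `loans z` on node_id: keep only rows whose y.node_id appears in z.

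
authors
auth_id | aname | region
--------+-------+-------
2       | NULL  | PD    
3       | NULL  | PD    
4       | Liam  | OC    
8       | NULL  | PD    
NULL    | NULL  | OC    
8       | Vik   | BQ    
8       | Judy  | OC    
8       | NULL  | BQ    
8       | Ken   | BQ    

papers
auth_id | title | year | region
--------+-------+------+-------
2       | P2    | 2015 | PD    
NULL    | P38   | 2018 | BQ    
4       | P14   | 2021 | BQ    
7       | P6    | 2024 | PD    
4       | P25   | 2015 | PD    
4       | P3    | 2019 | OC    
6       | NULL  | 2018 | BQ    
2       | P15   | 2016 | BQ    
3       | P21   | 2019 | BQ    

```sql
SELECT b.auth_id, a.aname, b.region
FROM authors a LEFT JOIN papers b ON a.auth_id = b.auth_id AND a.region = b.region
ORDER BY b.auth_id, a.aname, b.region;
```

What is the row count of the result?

9

LEFT JOIN keeps every row from `authors`; unmatched rows get NULL for `papers`'s columns.
Matching on a.auth_id = b.auth_id AND a.region = b.region. A NULL in a compared column never satisfies the condition.
Matched pairs: 2; unmatched a rows kept: 7.
Total: 2 matched + 7 padded = 9 rows.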